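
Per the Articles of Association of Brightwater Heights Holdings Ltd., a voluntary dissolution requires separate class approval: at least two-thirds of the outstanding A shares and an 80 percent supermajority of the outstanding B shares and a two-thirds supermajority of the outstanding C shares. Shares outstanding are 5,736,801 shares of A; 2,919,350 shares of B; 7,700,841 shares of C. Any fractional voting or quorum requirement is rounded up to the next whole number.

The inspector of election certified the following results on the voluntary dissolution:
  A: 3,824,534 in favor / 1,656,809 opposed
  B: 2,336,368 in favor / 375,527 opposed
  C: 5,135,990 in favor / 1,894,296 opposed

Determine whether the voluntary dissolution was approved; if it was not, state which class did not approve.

A: 2/3 of 5736801 = 3824534; 3,824,534 required, 3,824,534 in favor — approved.
B: 4/5 of 2919350 = 2335480; 2,335,480 required, 2,336,368 in favor — approved.
C: 2/3 of 7700841 = 5133894; 5,133,894 required, 5,135,990 in favor — approved.

Approved — every class gave the required vote.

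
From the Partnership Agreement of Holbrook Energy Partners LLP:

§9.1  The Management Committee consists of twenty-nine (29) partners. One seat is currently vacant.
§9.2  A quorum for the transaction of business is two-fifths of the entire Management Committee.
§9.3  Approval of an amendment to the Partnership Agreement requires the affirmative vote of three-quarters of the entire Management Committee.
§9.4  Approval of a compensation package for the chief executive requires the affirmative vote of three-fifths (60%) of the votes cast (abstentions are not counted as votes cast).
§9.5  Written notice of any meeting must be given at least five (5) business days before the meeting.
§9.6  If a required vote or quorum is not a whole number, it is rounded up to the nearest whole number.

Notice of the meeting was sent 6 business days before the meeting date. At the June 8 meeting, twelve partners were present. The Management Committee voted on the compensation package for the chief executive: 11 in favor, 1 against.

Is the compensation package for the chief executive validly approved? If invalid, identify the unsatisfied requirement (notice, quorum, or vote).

Valid — all requirements satisfied.

Notice: 6 business days given; 5 required (6 ≥ 5). Satisfied.
Quorum: 12 present; quorum is 12. Satisfied.
Vote: the compensation package for the chief executive requires three-fifths of the votes cast (12). 3/5 of 12 = 7.20, rounded up to 8, so 8 affirmative votes are needed; 11 voted in favor. Satisfied.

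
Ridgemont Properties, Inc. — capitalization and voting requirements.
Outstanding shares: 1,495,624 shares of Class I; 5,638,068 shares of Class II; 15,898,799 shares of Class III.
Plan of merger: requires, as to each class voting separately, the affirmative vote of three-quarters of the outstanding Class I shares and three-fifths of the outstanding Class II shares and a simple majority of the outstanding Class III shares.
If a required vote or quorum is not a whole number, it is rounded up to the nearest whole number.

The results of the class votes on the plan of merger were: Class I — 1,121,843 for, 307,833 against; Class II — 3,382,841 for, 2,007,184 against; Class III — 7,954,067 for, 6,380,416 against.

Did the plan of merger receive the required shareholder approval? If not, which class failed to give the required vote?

Approved — every class gave the required vote.

Class I: 3/4 of 1495624 = 1121718; 1,121,718 required, 1,121,843 in favor — approved.
Class II: 3/5 of 5638068 = 3382840.80, rounded up to 3382841; 3,382,841 required, 3,382,841 in favor — approved.
Class III: a majority of 15898799 is 7949400; 7,949,400 required, 7,954,067 in favor — approved.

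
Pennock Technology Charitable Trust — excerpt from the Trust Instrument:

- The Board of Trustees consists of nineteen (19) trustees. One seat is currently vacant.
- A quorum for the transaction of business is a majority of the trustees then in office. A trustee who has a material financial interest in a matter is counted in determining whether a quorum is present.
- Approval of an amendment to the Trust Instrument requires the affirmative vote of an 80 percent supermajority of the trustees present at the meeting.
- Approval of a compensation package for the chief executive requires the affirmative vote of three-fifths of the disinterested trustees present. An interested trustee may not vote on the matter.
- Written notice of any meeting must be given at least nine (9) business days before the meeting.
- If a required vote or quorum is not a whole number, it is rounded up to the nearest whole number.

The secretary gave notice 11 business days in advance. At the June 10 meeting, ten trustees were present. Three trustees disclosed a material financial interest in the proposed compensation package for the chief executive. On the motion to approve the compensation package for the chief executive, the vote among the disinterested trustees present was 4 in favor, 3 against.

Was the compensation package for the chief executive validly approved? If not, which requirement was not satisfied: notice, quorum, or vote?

Notice: 11 business days given; 9 required (11 ≥ 9). Satisfied.
Quorum: 10 present (interested trustees count toward quorum); quorum is 10. Satisfied.
Vote: the compensation package for the chief executive requires three-fifths of the disinterested trustees present (10 − 3 = 7). 3/5 of 7 = 4.20, rounded up to 5, so 5 affirmative votes are needed; 4 voted in favor. Not satisfied.

Invalid — vote requirement not satisfied.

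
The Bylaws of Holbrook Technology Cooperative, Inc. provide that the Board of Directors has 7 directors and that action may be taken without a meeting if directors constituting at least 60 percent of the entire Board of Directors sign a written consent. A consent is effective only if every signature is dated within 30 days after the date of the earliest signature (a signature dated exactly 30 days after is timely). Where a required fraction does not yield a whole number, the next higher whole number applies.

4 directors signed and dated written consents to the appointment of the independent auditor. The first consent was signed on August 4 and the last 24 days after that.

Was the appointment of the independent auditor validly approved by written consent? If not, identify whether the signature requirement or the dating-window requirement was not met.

Not effective — insufficient signatures.

Signatures required: at least 60 percent of 7 — 3/5 of 7 = 4.20, rounded up to 5, so 5 needed; 4 signed. Insufficient.
Dating window: the latest signature is 24 days after the earliest; the limit is 30 days. Within the window.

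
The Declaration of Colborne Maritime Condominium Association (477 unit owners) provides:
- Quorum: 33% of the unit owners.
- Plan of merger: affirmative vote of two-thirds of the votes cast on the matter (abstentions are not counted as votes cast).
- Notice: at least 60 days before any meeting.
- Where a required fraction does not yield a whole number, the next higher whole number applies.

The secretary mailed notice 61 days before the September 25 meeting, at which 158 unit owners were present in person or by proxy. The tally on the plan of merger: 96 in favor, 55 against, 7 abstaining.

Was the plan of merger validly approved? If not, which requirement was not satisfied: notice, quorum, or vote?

Notice: 61 days given; 60 required. Satisfied.
Quorum: 33% of 477 = 157.41, rounded up to 158; 158 present. Satisfied.
Vote: requires two-thirds of the votes cast (158 − 7 abstaining = 151); 2/3 of 151 = 100.67, rounded up to 101, so 101 needed; 96 in favor. Not satisfied.

Invalid — vote requirement not satisfied.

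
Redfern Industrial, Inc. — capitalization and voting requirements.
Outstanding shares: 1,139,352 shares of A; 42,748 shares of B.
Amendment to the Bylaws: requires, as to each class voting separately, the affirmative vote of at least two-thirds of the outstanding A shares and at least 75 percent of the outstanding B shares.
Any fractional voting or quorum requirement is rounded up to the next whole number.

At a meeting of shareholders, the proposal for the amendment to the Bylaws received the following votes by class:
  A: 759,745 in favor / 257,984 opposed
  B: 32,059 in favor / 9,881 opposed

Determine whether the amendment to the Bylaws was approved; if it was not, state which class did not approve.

A: 2/3 of 1139352 = 759568; 759,568 required, 759,745 in favor — approved.
B: 3/4 of 42748 = 32061; 32,061 required, 32,059 in favor — not approved.

Not approved — the B shares did not give the required vote.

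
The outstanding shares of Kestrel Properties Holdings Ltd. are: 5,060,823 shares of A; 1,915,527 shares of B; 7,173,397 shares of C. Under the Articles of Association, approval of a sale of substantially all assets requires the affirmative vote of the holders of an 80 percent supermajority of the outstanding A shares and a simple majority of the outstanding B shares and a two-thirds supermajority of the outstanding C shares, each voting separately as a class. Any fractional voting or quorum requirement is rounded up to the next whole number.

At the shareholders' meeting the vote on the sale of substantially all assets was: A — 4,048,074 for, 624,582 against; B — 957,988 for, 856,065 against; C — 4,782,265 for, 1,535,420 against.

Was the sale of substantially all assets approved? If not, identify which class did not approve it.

A: 4/5 of 5060823 = 4048658.40, rounded up to 4048659; 4,048,659 required, 4,048,074 in favor — not approved.
B: a majority of 1915527 is 957764; 957,764 required, 957,988 in favor — approved.
C: 2/3 of 7173397 = 4782264.67, rounded up to 4782265; 4,782,265 required, 4,782,265 in favor — approved.

Not approved — the A shares did not give the required vote.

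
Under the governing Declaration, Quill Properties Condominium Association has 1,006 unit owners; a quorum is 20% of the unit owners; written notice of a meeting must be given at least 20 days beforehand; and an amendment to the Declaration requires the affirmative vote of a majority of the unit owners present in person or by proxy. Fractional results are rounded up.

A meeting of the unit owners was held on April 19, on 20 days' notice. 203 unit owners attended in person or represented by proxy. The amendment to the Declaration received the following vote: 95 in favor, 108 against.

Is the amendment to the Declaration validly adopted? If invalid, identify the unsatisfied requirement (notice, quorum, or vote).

Notice: 20 days given; 20 required. Satisfied.
Quorum: 20% of 1,006 = 201.20, rounded up to 202; 203 present. Satisfied.
Vote: requires a majority of those present (203); a majority of 203 is 102, so 102 needed; 95 in favor. Not satisfied.

Invalid — vote requirement not satisfied.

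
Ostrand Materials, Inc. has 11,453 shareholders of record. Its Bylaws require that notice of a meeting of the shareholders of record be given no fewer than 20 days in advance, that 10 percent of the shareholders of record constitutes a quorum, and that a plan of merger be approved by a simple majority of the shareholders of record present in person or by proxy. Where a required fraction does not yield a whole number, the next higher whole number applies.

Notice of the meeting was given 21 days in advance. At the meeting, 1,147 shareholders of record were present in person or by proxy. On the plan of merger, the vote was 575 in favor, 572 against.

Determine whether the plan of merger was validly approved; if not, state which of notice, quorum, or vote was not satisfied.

Valid — all requirements satisfied.

Notice: 21 days given; 20 required. Satisfied.
Quorum: 10% of 11,453 = 1,145.30, rounded up to 1,146; 1,147 present. Satisfied.
Vote: requires a majority of those present (1,147); a majority of 1147 is 574, so 574 needed; 575 in favor. Satisfied.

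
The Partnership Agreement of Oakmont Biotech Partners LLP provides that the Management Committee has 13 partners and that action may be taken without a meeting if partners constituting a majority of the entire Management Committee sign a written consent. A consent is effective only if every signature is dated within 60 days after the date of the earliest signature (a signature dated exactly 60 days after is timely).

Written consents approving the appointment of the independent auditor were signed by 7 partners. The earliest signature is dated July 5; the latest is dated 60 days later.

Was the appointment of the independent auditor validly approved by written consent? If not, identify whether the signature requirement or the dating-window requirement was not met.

Effective — both the signature and dating-window requirements are satisfied.

Signatures required: a majority of 13 — a majority of 13 is 7, so 7 needed; 7 signed. Sufficient.
Dating window: the latest signature is 60 days after the earliest; the limit is 60 days. Within the window.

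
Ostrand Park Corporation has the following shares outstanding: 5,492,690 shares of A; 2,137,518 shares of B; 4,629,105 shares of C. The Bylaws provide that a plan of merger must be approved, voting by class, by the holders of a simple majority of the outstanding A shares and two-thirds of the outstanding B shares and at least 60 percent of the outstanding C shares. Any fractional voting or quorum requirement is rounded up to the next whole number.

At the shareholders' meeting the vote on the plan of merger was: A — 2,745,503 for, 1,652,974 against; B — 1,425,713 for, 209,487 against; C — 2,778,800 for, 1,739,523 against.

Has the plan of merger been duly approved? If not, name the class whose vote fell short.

A: a majority of 5492690 is 2746346; 2,746,346 required, 2,745,503 in favor — not approved.
B: 2/3 of 2137518 = 1425012; 1,425,012 required, 1,425,713 in favor — approved.
C: 3/5 of 4629105 = 2777463; 2,777,463 required, 2,778,800 in favor — approved.

Not approved — the A shares did not give the required vote.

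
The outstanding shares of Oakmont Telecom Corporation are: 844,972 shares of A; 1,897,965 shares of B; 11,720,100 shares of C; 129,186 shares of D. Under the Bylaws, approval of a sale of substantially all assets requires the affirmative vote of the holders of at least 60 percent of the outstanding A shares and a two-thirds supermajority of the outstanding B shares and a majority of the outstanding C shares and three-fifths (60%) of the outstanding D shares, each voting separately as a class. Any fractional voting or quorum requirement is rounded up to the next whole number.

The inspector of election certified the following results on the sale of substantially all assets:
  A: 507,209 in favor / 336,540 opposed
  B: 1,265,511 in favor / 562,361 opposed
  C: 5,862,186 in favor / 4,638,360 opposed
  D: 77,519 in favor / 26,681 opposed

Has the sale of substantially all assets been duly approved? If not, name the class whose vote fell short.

A: 3/5 of 844972 = 506983.20, rounded up to 506984; 506,984 required, 507,209 in favor — approved.
B: 2/3 of 1897965 = 1265310; 1,265,310 required, 1,265,511 in favor — approved.
C: a majority of 11720100 is 5860051; 5,860,051 required, 5,862,186 in favor — approved.
D: 3/5 of 129186 = 77511.60, rounded up to 77512; 77,512 required, 77,519 in favor — approved.

Approved — every class gave the required vote.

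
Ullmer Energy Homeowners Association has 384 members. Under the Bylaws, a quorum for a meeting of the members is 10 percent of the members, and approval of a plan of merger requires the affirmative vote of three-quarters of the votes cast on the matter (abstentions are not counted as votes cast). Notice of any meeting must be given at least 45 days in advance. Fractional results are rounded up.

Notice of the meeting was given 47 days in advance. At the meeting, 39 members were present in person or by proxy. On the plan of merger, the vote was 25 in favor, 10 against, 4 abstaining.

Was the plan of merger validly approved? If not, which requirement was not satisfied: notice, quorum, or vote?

Notice: 47 days given; 45 required. Satisfied.
Quorum: 10% of 384 = 38.40, rounded up to 39; 39 present. Satisfied.
Vote: requires three-fourths of the votes cast (39 − 4 abstaining = 35); 3/4 of 35 = 26.25, rounded up to 27, so 27 needed; 25 in favor. Not satisfied.

Invalid — vote requirement not satisfied.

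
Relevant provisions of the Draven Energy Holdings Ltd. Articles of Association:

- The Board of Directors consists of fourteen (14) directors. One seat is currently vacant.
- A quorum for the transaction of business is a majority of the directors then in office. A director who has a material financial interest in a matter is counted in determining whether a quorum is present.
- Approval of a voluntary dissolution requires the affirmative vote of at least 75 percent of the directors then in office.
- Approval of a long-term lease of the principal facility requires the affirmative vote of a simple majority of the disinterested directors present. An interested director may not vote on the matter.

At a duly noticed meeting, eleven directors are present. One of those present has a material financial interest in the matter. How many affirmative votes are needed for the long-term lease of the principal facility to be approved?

6

The long-term lease of the principal facility requires a majority of the disinterested directors present (11 − 1 = 10).
A majority of 10 is 6.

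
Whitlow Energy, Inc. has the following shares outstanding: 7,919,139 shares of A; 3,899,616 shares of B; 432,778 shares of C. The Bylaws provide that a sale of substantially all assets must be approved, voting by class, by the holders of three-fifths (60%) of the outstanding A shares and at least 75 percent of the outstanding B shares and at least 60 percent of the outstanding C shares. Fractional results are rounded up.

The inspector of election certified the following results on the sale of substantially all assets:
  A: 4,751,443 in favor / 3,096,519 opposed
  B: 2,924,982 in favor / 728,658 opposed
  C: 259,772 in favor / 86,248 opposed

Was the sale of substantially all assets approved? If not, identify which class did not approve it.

Not approved — the A shares did not give the required vote.

A: 3/5 of 7919139 = 4751483.40, rounded up to 4751484; 4,751,484 required, 4,751,443 in favor — not approved.
B: 3/4 of 3899616 = 2924712; 2,924,712 required, 2,924,982 in favor — approved.
C: 3/5 of 432778 = 259666.80, rounded up to 259667; 259,667 required, 259,772 in favor — approved.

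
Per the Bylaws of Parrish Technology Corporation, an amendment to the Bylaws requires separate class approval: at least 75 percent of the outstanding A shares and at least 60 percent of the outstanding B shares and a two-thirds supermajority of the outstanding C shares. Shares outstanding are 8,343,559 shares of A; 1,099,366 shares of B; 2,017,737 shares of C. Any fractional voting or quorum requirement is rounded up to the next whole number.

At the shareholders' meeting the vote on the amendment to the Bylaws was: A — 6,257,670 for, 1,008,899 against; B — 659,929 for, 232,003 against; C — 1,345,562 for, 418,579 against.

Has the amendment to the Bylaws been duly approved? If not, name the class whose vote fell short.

A: 3/4 of 8343559 = 6257669.25, rounded up to 6257670; 6,257,670 required, 6,257,670 in favor — approved.
B: 3/5 of 1099366 = 659619.60, rounded up to 659620; 659,620 required, 659,929 in favor — approved.
C: 2/3 of 2017737 = 1345158; 1,345,158 required, 1,345,562 in favor — approved.

Approved — every class gave the required vote.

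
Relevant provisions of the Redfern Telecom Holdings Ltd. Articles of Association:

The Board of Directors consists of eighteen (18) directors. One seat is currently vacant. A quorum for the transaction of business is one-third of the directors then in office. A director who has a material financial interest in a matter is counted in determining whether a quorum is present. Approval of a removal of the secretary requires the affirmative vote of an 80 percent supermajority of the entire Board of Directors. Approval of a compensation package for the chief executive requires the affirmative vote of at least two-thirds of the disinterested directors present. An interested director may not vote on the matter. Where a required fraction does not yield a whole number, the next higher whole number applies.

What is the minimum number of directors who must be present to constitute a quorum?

6

1/3 of 17 = 5.67, rounded up to 6.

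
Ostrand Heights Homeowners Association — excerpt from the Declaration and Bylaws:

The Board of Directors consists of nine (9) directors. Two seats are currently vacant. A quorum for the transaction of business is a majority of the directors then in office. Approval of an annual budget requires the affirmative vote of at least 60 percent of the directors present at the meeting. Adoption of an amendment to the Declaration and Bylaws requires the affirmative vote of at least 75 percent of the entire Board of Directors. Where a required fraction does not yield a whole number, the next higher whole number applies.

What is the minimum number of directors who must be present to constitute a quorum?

4

A majority of 7 is 4.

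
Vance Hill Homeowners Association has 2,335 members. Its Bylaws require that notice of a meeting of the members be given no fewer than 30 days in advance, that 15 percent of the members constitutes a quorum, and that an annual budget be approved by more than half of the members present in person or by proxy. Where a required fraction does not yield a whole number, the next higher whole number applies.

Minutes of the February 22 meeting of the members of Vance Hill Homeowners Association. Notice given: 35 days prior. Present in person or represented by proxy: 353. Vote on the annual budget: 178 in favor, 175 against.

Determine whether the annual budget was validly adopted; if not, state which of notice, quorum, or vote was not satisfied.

Notice: 35 days given; 30 required. Satisfied.
Quorum: 15% of 2,335 = 350.25, rounded up to 351; 353 present. Satisfied.
Vote: requires a majority of those present (353); a majority of 353 is 177, so 177 needed; 178 in favor. Satisfied.

Valid — all requirements satisfied.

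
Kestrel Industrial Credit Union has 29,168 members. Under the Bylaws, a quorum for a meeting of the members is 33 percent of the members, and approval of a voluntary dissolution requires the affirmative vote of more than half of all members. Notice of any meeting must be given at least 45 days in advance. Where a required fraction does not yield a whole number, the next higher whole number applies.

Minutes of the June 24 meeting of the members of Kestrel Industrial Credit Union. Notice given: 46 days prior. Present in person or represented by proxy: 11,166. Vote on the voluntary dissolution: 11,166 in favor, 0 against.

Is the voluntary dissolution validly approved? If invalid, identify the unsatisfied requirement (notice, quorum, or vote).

Notice: 46 days given; 45 required. Satisfied.
Quorum: 33% of 29,168 = 9,625.44, rounded up to 9,626; 11,166 present. Satisfied.
Vote: requires a majority of all members (29,168); a majority of 29168 is 14585, so 14,585 needed; 11,166 in favor. Not satisfied.

Invalid — vote requirement not satisfied.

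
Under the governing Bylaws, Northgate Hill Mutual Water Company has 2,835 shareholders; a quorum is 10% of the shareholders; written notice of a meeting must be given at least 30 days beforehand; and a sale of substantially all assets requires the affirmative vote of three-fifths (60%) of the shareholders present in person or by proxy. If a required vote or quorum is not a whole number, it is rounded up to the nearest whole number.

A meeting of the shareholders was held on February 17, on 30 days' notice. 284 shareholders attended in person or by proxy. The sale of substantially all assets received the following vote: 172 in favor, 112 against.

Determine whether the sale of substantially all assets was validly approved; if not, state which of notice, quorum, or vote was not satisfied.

Valid — all requirements satisfied.

Notice: 30 days given; 30 required. Satisfied.
Quorum: 10% of 2,835 = 283.50, rounded up to 284; 284 present. Satisfied.
Vote: requires three-fifths of those present (284); 3/5 of 284 = 170.40, rounded up to 171, so 171 needed; 172 in favor. Satisfied.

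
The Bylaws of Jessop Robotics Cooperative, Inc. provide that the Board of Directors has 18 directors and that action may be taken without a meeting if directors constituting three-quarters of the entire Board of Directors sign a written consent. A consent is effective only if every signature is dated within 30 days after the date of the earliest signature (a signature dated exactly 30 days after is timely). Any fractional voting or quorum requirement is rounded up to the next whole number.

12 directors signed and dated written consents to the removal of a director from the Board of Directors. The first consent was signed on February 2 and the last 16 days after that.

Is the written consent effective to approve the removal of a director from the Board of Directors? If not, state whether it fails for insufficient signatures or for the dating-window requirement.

Signatures required: three-quarters of 18 — 3/4 of 18 = 13.50, rounded up to 14, so 14 needed; 12 signed. Insufficient.
Dating window: the latest signature is 16 days after the earliest; the limit is 30 days. Within the window.

Not effective — insufficient signatures.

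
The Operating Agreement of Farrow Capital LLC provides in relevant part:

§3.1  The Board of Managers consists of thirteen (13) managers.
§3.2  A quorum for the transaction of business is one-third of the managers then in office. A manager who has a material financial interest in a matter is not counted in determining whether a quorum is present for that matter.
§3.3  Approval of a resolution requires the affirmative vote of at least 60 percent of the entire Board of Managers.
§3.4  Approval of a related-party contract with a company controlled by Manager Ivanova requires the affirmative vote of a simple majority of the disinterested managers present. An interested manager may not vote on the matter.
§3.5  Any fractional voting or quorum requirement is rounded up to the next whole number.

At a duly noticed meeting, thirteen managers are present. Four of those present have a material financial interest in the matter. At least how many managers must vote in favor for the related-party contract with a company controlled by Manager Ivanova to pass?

The related-party contract with a company controlled by Manager Ivanova requires a majority of the disinterested managers present (13 − 4 = 9).
A majority of 9 is 5.

5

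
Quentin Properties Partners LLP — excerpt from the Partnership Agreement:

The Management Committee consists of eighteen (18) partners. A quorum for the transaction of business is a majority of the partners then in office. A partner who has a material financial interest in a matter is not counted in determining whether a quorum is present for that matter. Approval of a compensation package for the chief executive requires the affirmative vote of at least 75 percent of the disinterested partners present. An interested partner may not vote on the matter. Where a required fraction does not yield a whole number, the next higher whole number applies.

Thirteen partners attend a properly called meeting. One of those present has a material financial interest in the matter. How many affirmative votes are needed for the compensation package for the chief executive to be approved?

9

The compensation package for the chief executive requires three-fourths of the disinterested partners present (13 − 1 = 12).
3/4 of 12 = 9.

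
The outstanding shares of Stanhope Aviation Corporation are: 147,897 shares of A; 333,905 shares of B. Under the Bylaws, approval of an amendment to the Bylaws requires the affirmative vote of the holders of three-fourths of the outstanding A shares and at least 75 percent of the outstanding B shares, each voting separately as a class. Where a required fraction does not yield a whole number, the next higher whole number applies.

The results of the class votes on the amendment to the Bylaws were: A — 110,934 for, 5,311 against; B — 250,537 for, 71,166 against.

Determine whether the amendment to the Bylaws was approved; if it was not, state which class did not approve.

A: 3/4 of 147897 = 110922.75, rounded up to 110923; 110,923 required, 110,934 in favor — approved.
B: 3/4 of 333905 = 250428.75, rounded up to 250429; 250,429 required, 250,537 in favor — approved.

Approved — every class gave the required vote.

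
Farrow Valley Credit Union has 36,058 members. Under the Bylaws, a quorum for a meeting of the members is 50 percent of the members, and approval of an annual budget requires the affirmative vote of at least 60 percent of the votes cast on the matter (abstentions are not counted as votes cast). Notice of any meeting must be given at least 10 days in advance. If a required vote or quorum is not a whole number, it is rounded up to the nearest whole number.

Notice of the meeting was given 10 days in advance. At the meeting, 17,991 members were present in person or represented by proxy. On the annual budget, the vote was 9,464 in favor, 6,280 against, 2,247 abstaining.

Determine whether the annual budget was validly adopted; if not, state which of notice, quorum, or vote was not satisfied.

Invalid — quorum requirement not satisfied.

Notice: 10 days given; 10 required. Satisfied.
Quorum: 50% of 36,058 = 18,029; 17,991 present. Not satisfied.
Vote: requires three-fifths of the votes cast (17,991 − 2,247 abstaining = 15,744); 3/5 of 15744 = 9446.40, rounded up to 9447, so 9,447 needed; 9,464 in favor. Satisfied.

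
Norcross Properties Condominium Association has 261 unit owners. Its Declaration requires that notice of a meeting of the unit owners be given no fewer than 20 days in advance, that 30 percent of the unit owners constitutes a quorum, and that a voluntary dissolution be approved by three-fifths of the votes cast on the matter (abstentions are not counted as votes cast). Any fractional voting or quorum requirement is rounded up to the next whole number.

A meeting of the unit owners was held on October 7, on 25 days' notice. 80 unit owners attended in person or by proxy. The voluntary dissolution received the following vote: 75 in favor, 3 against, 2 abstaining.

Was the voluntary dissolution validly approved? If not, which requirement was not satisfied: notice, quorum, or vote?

Notice: 25 days given; 20 required. Satisfied.
Quorum: 30% of 261 = 78.30, rounded up to 79; 80 present. Satisfied.
Vote: requires three-fifths of the votes cast (80 − 2 abstaining = 78); 3/5 of 78 = 46.80, rounded up to 47, so 47 needed; 75 in favor. Satisfied.

Valid — all requirements satisfied.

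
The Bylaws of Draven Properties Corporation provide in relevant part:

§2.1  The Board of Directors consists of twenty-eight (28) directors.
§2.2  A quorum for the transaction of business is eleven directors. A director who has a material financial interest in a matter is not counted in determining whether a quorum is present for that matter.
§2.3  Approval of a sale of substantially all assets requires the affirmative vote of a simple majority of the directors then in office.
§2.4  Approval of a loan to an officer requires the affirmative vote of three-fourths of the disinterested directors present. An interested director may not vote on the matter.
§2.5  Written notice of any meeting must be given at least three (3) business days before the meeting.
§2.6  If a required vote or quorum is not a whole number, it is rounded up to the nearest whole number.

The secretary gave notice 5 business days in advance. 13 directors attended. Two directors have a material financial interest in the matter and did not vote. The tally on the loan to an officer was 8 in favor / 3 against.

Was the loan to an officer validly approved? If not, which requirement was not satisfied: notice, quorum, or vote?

Invalid — vote requirement not satisfied.

Notice: 5 business days given; 3 required (5 ≥ 3). Satisfied.
Quorum: 13 present, but the 2 interested directors do not count, leaving 11. Quorum is 11. Satisfied.
Vote: the loan to an officer requires three-fourths of the disinterested directors present (13 − 2 = 11). 3/4 of 11 = 8.25, rounded up to 9, so 9 affirmative votes are needed; 8 voted in favor. Not satisfied.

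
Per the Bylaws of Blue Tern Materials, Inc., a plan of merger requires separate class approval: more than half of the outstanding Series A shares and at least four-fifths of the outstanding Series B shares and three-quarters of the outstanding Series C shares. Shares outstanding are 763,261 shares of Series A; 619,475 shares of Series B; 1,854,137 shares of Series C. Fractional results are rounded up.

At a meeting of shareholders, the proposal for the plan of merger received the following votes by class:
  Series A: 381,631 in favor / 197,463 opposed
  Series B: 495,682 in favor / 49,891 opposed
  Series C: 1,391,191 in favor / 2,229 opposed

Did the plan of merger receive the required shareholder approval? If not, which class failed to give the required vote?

Series A: a majority of 763261 is 381631; 381,631 required, 381,631 in favor — approved.
Series B: 4/5 of 619475 = 495580; 495,580 required, 495,682 in favor — approved.
Series C: 3/4 of 1854137 = 1390602.75, rounded up to 1390603; 1,390,603 required, 1,391,191 in favor — approved.

Approved — every class gave the required vote.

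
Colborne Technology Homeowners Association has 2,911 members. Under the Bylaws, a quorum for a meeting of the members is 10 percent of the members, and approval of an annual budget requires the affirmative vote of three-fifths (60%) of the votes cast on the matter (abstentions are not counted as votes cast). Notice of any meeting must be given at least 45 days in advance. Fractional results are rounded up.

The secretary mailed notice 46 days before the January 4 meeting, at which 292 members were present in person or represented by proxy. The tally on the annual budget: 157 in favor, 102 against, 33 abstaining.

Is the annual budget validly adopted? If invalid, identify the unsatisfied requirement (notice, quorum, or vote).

Valid — all requirements satisfied.

Notice: 46 days given; 45 required. Satisfied.
Quorum: 10% of 2,911 = 291.10, rounded up to 292; 292 present. Satisfied.
Vote: requires three-fifths of the votes cast (292 − 33 abstaining = 259); 3/5 of 259 = 155.40, rounded up to 156, so 156 needed; 157 in favor. Satisfied.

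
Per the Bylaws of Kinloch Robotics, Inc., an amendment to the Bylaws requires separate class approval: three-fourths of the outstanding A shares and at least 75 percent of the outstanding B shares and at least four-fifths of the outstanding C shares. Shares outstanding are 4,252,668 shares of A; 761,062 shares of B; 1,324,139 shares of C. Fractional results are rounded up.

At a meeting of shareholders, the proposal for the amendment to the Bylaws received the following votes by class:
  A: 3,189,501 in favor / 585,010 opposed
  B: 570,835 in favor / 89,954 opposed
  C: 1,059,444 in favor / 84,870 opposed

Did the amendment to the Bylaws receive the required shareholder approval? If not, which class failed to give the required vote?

Approved — every class gave the required vote.

A: 3/4 of 4252668 = 3189501; 3,189,501 required, 3,189,501 in favor — approved.
B: 3/4 of 761062 = 570796.50, rounded up to 570797; 570,797 required, 570,835 in favor — approved.
C: 4/5 of 1324139 = 1059311.20, rounded up to 1059312; 1,059,312 required, 1,059,444 in favor — approved.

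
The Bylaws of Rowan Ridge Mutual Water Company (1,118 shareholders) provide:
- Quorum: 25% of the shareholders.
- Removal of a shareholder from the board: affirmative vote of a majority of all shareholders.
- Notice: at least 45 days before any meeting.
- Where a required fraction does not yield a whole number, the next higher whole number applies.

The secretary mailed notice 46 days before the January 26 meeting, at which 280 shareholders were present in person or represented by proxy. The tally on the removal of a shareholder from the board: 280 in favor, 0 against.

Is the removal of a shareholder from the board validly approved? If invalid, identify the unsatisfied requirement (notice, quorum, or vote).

Notice: 46 days given; 45 required. Satisfied.
Quorum: 25% of 1,118 = 279.50, rounded up to 280; 280 present. Satisfied.
Vote: requires a majority of all shareholders (1,118); a majority of 1118 is 560, so 560 needed; 280 in favor. Not satisfied.

Invalid — vote requirement not satisfied.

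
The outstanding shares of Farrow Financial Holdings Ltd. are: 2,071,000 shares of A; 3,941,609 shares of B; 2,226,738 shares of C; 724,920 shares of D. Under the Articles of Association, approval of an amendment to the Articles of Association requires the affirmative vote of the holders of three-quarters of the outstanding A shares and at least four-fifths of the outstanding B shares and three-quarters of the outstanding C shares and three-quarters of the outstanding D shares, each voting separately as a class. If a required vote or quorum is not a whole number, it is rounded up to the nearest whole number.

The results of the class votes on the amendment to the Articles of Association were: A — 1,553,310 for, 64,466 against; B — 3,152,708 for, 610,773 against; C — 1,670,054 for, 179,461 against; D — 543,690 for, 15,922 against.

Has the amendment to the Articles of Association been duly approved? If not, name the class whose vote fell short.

A: 3/4 of 2071000 = 1553250; 1,553,250 required, 1,553,310 in favor — approved.
B: 4/5 of 3941609 = 3153287.20, rounded up to 3153288; 3,153,288 required, 3,152,708 in favor — not approved.
C: 3/4 of 2226738 = 1670053.50, rounded up to 1670054; 1,670,054 required, 1,670,054 in favor — approved.
D: 3/4 of 724920 = 543690; 543,690 required, 543,690 in favor — approved.

Not approved — the B shares did not give the required vote.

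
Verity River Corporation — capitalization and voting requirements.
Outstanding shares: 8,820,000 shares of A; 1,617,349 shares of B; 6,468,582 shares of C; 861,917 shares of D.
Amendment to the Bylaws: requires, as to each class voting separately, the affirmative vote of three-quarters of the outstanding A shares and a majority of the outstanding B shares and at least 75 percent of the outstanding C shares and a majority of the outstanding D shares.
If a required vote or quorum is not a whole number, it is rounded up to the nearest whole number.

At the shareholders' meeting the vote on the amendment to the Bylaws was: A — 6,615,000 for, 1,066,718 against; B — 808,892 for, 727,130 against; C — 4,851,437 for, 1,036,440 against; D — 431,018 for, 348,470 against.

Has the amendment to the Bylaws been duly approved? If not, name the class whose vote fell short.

A: 3/4 of 8820000 = 6615000; 6,615,000 required, 6,615,000 in favor — approved.
B: a majority of 1617349 is 808675; 808,675 required, 808,892 in favor — approved.
C: 3/4 of 6468582 = 4851436.50, rounded up to 4851437; 4,851,437 required, 4,851,437 in favor — approved.
D: a majority of 861917 is 430959; 430,959 required, 431,018 in favor — approved.

Approved — every class gave the required vote.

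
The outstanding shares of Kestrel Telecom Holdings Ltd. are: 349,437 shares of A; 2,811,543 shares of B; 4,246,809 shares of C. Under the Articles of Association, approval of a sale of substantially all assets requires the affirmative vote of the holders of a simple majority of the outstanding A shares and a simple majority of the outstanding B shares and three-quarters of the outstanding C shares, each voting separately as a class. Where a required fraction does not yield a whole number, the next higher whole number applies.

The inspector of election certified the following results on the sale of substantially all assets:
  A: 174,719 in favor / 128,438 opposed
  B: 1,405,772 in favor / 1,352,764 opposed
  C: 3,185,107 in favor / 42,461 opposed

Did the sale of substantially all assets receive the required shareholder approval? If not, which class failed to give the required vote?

A: a majority of 349437 is 174719; 174,719 required, 174,719 in favor — approved.
B: a majority of 2811543 is 1405772; 1,405,772 required, 1,405,772 in favor — approved.
C: 3/4 of 4246809 = 3185106.75, rounded up to 3185107; 3,185,107 required, 3,185,107 in favor — approved.

Approved — every class gave the required vote.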